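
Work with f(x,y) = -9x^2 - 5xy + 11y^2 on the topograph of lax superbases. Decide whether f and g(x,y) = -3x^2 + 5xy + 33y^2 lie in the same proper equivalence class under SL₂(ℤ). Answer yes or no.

D₁ = 421, D₂ = 421
river cycle of f (length 26): (11, 5, -9), (-9, 13, 7), (7, 15, -7), (-7, 13, 9), (9, 5, -11), (-11, 17, 3), (3, 19, -5), (-5, 11, 15), (15, 19, -1), (-1, 19, 15), … (16 more)
river cycle of g (length 26): (-3, 17, 11), (11, 5, -9), (-9, 13, 7), (7, 15, -7), (-7, 13, 9), (9, 5, -11), (-11, 17, 3), (3, 19, -5), (-5, 11, 15), (15, 19, -1), … (16 more)
cycles coincide ⇒ equivalent

yes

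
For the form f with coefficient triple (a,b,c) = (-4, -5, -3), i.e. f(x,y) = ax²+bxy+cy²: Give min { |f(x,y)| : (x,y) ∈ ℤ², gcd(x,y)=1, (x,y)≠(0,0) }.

translate: b→-3 (≡5 mod 8), so (4,5,3)→(4,-3,2)
flip: (4,-3,2)→(2,3,4)
translate: b→-1 (≡3 mod 4), so (2,3,4)→(2,-1,3)
reduced (well bottom): (2,-1,3) with a≤c, −a<b≤a
well minimum |f| = |-2| = 2 (negative-definite)

2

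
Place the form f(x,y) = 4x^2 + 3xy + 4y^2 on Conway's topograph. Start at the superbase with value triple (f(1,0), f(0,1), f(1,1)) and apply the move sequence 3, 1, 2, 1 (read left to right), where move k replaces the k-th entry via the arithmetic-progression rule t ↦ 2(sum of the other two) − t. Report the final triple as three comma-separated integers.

start (4,4,11) = (f(1,0),f(0,1),f(1,1))
replace slot 3: 2·(4+4) − 11 = 5 → (4,4,5)
replace slot 1: 2·(4+5) − 4 = 14 → (14,4,5)
replace slot 2: 2·(14+5) − 4 = 34 → (14,34,5)
replace slot 1: 2·(34+5) − 14 = 64 → (64,34,5)

64,34,5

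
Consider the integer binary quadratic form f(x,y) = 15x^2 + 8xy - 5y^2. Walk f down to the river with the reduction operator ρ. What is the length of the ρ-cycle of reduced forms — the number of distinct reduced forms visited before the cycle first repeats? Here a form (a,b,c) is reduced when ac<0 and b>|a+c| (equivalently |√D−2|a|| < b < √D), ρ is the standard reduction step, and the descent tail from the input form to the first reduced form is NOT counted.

D = 364, ⌊√D⌋ = 19
descent: ρ → (-5,12,11)  [lands on river]
river: ρ → (11,10,-6)
river: ρ → (-6,14,7)
river: ρ → (7,14,-6)
river: ρ → (-6,10,11)
river: ρ → (11,12,-5)
river: ρ → (-5,18,2)
river: ρ → (2,18,-5)
ρ-cycle length = 8 (tail of 1 descent step not counted)

8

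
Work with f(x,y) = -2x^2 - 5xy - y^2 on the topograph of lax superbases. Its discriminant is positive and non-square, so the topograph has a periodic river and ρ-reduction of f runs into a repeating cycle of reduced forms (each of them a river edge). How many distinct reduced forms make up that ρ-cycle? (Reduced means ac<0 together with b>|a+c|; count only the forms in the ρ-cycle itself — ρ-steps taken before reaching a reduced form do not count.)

D = 17, ⌊√D⌋ = 4
descent: ρ → (-1,3,2)  [lands on river]
river: ρ → (2,1,-2)
river: ρ → (-2,3,1)
river: ρ → (1,3,-2)
river: ρ → (-2,1,2)
river: ρ → (2,3,-1)
ρ-cycle length = 6 (tail of 1 descent step not counted)

6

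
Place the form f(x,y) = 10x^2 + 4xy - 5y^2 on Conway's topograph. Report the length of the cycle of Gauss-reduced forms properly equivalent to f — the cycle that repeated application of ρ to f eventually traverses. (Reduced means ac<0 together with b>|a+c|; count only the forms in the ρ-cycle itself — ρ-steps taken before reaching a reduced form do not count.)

D = 216, ⌊√D⌋ = 14
descent: ρ → (-5,6,9)  [lands on river]
river: ρ → (9,12,-2)
river: ρ → (-2,12,9)
river: ρ → (9,6,-5)
river: ρ → (-5,14,1)
river: ρ → (1,14,-5)
ρ-cycle length = 6 (tail of 1 descent step not counted)

6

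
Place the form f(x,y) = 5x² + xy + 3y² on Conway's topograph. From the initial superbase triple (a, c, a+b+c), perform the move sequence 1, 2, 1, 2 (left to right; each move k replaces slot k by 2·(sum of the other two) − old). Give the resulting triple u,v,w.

start (5,3,9) = (f(1,0),f(0,1),f(1,1))
replace slot 1: 2·(3+9) − 5 = 19 → (19,3,9)
replace slot 2: 2·(19+9) − 3 = 53 → (19,53,9)
replace slot 1: 2·(53+9) − 19 = 105 → (105,53,9)
replace slot 2: 2·(105+9) − 53 = 175 → (105,175,9)

105,175,9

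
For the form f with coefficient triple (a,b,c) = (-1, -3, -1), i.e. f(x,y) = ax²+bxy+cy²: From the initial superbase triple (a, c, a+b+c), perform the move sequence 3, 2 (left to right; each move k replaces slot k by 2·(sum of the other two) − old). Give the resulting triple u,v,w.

start (-1,-1,-5) = (f(1,0),f(0,1),f(1,1))
replace slot 3: 2·((-1)+(-1)) − (-5) = 1 → (-1,-1,1)
replace slot 2: 2·((-1)+1) − (-1) = 1 → (-1,1,1)

-1,1,1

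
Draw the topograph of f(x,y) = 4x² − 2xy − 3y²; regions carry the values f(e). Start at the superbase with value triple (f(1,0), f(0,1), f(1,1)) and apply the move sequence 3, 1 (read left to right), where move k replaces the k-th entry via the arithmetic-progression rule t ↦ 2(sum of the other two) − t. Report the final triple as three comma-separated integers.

start (4,-3,-1) = (f(1,0),f(0,1),f(1,1))
replace slot 3: 2·(4+(-3)) − (-1) = 3 → (4,-3,3)
replace slot 1: 2·((-3)+3) − 4 = -4 → (-4,-3,3)

-4,-3,3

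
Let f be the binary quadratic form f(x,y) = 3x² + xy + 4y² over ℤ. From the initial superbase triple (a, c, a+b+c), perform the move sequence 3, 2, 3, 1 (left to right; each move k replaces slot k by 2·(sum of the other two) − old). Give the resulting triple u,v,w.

start (3,4,8) = (f(1,0),f(0,1),f(1,1))
replace slot 3: 2·(3+4) − 8 = 6 → (3,4,6)
replace slot 2: 2·(3+6) − 4 = 14 → (3,14,6)
replace slot 3: 2·(3+14) − 6 = 28 → (3,14,28)
replace slot 1: 2·(14+28) − 3 = 81 → (81,14,28)

81,14,28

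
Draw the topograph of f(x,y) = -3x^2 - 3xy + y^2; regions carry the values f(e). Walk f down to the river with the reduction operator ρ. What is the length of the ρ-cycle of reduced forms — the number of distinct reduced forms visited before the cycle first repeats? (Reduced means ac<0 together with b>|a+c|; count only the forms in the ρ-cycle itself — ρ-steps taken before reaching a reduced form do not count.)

D = 21, ⌊√D⌋ = 4
descent: ρ → (1,3,-3)  [lands on river]
river: ρ → (-3,3,1)
ρ-cycle length = 2 (tail of 1 descent step not counted)

2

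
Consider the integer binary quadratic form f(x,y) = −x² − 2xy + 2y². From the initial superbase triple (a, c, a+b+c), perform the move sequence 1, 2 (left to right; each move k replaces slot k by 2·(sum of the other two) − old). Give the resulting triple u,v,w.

start (-1,2,-1) = (f(1,0),f(0,1),f(1,1))
replace slot 1: 2·(2+(-1)) − (-1) = 3 → (3,2,-1)
replace slot 2: 2·(3+(-1)) − 2 = 2 → (3,2,-1)

3,2,-1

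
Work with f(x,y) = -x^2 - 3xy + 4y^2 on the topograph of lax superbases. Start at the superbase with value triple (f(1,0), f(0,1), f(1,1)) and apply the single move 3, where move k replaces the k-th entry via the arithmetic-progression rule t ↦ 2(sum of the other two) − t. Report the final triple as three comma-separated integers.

start (-1,4,0) = (f(1,0),f(0,1),f(1,1))
replace slot 3: 2·((-1)+4) − 0 = 6 → (-1,4,6)

-1,4,6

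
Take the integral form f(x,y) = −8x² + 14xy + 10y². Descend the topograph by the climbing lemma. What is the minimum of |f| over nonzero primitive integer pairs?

river: ρ → (10,6,-12)
river: ρ → (-12,18,4)
river: ρ → (4,22,-2)
river: ρ → (-2,22,4)
river: ρ → (4,18,-12)
river: ρ → (-12,6,10)
river: ρ → (10,14,-8)
river: ρ → (-8,18,6)
river: ρ → (6,18,-8)
river: ρ → (-8,14,10)
closes: descent 0, river 10
min |a| on river = 2

2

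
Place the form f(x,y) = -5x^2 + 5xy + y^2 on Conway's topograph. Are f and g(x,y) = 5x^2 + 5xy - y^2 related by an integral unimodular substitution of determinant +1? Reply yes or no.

D₁ = 45, D₂ = 45
river cycle of f (length 2): (1, 5, -5), (-5, 5, 1)
river cycle of g (length 2): (-1, 5, 5), (5, 5, -1)
cycles differ ⇒ inequivalent

no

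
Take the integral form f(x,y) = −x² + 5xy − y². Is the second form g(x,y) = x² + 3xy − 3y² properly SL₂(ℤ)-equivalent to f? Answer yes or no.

D₁ = 21, D₂ = 21
river cycle of f (length 2): (-1, 3, 3), (3, 3, -1)
river cycle of g (length 2): (-3, 3, 1), (1, 3, -3)
cycles differ ⇒ inequivalent

no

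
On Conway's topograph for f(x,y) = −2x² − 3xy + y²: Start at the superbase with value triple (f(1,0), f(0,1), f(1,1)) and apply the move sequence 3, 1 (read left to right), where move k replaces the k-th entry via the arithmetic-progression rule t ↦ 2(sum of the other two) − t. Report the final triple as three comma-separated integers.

start (-2,1,-4) = (f(1,0),f(0,1),f(1,1))
replace slot 3: 2·((-2)+1) − (-4) = 2 → (-2,1,2)
replace slot 1: 2·(1+2) − (-2) = 8 → (8,1,2)

8,1,2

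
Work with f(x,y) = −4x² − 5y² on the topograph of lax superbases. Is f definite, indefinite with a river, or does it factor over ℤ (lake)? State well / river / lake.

D = b²−4ac = 0² − 4·(-4)·(-5) = -80
D < 0 ⇒ definite ⇒ every region one sign ⇒ single well

well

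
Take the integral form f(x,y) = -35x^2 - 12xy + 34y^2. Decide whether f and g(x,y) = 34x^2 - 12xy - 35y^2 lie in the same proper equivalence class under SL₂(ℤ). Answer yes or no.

D₁ = 4904, D₂ = 4904
river cycle of f (length 10): (34, 12, -35), (-35, 58, 11), (11, 52, -50), (-50, 48, 13), (13, 56, -34), (-34, 12, 35), (35, 58, -11), (-11, 52, 50), (50, 48, -13), (-13, 56, 34)
river cycle of g (length 10): (-35, 12, 34), (34, 56, -13), (-13, 48, 50), (50, 52, -11), (-11, 58, 35), (35, 12, -34), (-34, 56, 13), (13, 48, -50), (-50, 52, 11), (11, 58, -35)
cycles differ ⇒ inequivalent

no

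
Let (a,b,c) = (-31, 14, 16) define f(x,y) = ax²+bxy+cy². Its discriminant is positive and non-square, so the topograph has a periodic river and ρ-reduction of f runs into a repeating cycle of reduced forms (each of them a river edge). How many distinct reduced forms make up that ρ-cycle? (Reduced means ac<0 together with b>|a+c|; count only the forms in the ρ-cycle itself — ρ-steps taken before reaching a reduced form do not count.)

D = 2180, ⌊√D⌋ = 46
descent: ρ → (16,18,-29)  [lands on river]
river: ρ → (-29,40,5)
river: ρ → (5,40,-29)
river: ρ → (-29,18,16)
river: ρ → (16,46,-1)
river: ρ → (-1,46,16)
ρ-cycle length = 6 (tail of 1 descent step not counted)

6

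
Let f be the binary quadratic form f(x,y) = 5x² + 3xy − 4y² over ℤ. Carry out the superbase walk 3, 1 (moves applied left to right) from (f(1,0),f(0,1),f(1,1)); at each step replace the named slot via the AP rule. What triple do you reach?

start (5,-4,4) = (f(1,0),f(0,1),f(1,1))
replace slot 3: 2·(5+(-4)) − 4 = -2 → (5,-4,-2)
replace slot 1: 2·((-4)+(-2)) − 5 = -17 → (-17,-4,-2)

-17,-4,-2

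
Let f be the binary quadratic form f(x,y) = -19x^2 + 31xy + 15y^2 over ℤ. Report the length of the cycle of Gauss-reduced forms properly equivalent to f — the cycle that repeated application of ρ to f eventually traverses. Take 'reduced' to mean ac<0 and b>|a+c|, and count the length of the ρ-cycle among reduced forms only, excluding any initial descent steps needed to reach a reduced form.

D = 2101, ⌊√D⌋ = 45
river: ρ → (15,29,-21)
river: ρ → (-21,13,23)
river: ρ → (23,33,-11)
river: ρ → (-11,33,23)
river: ρ → (23,13,-21)
river: ρ → (-21,29,15)
river: ρ → (15,31,-19)
river: ρ → (-19,45,1)
river: ρ → (1,45,-19)
river: ρ → (-19,31,15)
ρ-cycle length = 10 (tail of 0 descent steps not counted)

10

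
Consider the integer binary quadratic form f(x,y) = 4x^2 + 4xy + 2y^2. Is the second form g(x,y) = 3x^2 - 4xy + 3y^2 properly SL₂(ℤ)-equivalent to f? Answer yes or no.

D₁ = -16, D₂ = -20
discriminants differ ⇒ not SL₂(ℤ)-equivalent

no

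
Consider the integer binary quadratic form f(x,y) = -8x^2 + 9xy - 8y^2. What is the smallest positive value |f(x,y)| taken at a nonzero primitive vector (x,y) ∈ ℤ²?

translate: b→7 (≡-9 mod 16), so (8,-9,8)→(8,7,7)
flip: (8,7,7)→(7,-7,8)
translate: b→7 (≡-7 mod 14), so (7,-7,8)→(7,7,8)
reduced (well bottom): (7,7,8) with a≤c, −a<b≤a
well minimum |f| = |-7| = 7 (negative-definite)

7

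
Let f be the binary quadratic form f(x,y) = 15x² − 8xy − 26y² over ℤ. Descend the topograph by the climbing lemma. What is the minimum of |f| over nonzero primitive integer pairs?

descent: ρ → (-26,8,15)
descent: ρ → (15,22,-19)  [lands on river]
river: ρ → (-19,16,18)
river: ρ → (18,20,-17)
river: ρ → (-17,14,21)
river: ρ → (21,28,-10)
river: ρ → (-10,32,15)
river: ρ → (15,28,-14)
river: ρ → (-14,28,15)
river: ρ → (15,32,-10)
river: ρ → (-10,28,21)
river: ρ → (21,14,-17)
river: ρ → (-17,20,18)
river: ρ → (18,16,-19)
river: ρ → (-19,22,15)
river: ρ → (15,38,-3)
river: ρ → (-3,40,2)
river: ρ → (2,40,-3)
river: ρ → (-3,38,15)
closes: descent 2, river 18
min |a| on river = 2

2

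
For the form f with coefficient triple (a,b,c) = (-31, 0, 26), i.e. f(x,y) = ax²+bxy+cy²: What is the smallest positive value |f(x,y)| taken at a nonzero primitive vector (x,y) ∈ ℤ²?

descent: ρ → (26,52,-5)  [lands on river]
river: ρ → (-5,48,46)
river: ρ → (46,44,-7)
river: ρ → (-7,54,11)
river: ρ → (11,56,-2)
river: ρ → (-2,56,11)
river: ρ → (11,54,-7)
river: ρ → (-7,44,46)
river: ρ → (46,48,-5)
river: ρ → (-5,52,26)
closes: descent 1, river 10
min |a| on river = 2

2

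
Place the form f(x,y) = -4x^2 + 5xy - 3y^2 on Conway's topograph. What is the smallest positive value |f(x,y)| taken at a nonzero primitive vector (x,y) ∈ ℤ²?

translate: b→3 (≡-5 mod 8), so (4,-5,3)→(4,3,2)
flip: (4,3,2)→(2,-3,4)
translate: b→1 (≡-3 mod 4), so (2,-3,4)→(2,1,3)
reduced (well bottom): (2,1,3) with a≤c, −a<b≤a
well minimum |f| = |-2| = 2 (negative-definite)

2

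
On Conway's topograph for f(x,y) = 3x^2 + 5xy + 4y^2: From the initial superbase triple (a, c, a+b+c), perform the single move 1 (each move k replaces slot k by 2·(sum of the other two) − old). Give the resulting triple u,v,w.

start (3,4,12) = (f(1,0),f(0,1),f(1,1))
replace slot 1: 2·(4+12) − 3 = 29 → (29,4,12)

29,4,12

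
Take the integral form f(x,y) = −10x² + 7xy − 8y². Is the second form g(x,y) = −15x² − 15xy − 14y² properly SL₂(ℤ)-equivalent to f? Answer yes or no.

D₁ = -271, D₂ = -615
discriminants differ ⇒ not SL₂(ℤ)-equivalent

no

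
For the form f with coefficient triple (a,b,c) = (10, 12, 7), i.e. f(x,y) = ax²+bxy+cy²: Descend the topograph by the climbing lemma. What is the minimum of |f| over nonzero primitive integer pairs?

translate: b→-8 (≡12 mod 20), so (10,12,7)→(10,-8,5)
flip: (10,-8,5)→(5,8,10)
translate: b→-2 (≡8 mod 10), so (5,8,10)→(5,-2,7)
reduced (well bottom): (5,-2,7) with a≤c, −a<b≤a
well minimum = a = 5

5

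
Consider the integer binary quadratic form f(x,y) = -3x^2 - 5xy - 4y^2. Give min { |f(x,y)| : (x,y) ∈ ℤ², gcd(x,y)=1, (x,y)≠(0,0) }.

translate: b→-1 (≡5 mod 6), so (3,5,4)→(3,-1,2)
flip: (3,-1,2)→(2,1,3)
reduced (well bottom): (2,1,3) with a≤c, −a<b≤a
well minimum |f| = |-2| = 2 (negative-definite)

2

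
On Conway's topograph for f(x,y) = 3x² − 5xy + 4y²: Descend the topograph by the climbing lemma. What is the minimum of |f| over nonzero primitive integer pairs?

translate: b→1 (≡-5 mod 6), so (3,-5,4)→(3,1,2)
flip: (3,1,2)→(2,-1,3)
reduced (well bottom): (2,-1,3) with a≤c, −a<b≤a
well minimum = a = 2

2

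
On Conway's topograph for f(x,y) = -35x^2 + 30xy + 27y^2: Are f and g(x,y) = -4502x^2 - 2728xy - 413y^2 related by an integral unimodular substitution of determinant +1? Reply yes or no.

D₁ = 4680, D₂ = 4680
river cycle of f (length 12): (27, 24, -38), (-38, 52, 13), (13, 52, -38), (-38, 24, 27), (27, 30, -35), (-35, 40, 22), (22, 48, -27), (-27, 60, 10), (10, 60, -27), (-27, 48, 22), … (2 more)
river cycle of g (length 12): (-35, 30, 27), (27, 24, -38), (-38, 52, 13), (13, 52, -38), (-38, 24, 27), (27, 30, -35), (-35, 40, 22), (22, 48, -27), (-27, 60, 10), (10, 60, -27), … (2 more)
cycles coincide ⇒ equivalent

yes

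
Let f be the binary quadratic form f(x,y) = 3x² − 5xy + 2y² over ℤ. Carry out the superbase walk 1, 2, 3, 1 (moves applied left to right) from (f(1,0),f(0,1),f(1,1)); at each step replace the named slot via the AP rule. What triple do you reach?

start (3,2,0) = (f(1,0),f(0,1),f(1,1))
replace slot 1: 2·(2+0) − 3 = 1 → (1,2,0)
replace slot 2: 2·(1+0) − 2 = 0 → (1,0,0)
replace slot 3: 2·(1+0) − 0 = 2 → (1,0,2)
replace slot 1: 2·(0+2) − 1 = 3 → (3,0,2)

3,0,2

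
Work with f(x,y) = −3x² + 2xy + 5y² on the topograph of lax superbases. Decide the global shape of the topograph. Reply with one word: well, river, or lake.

D = b²−4ac = 2² − 4·(-3)·5 = 64
D = 8² is a perfect square ⇒ form factors over ℤ ⇒ lakes

lake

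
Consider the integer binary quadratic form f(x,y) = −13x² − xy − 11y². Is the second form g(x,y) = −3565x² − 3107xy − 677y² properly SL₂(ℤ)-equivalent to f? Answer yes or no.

D₁ = -571, D₂ = -571
f is negative-definite; reduce −f:
−f: flip: (13,1,11)→(11,-1,13)
−f: reduced (well bottom): (11,-1,13) with a≤c, −a<b≤a
flip sign back: reduced form of f is (-11,1,-13)
g is negative-definite; reduce −g:
−g: flip: (3565,3107,677)→(677,-3107,3565)
−g: translate: b→-399 (≡-3107 mod 1354), so (677,-3107,3565)→(677,-399,59)
−g: flip: (677,-399,59)→(59,399,677)
−g: translate: b→45 (≡399 mod 118), so (59,399,677)→(59,45,11)
−g: flip: (59,45,11)→(11,-45,59)
−g: translate: b→-1 (≡-45 mod 22), so (11,-45,59)→(11,-1,13)
−g: reduced (well bottom): (11,-1,13) with a≤c, −a<b≤a
flip sign back: reduced form of g is (-11,1,-13)
reduced forms (-11, 1, -13) vs (-11, 1, -13) ⇒ equivalent

yes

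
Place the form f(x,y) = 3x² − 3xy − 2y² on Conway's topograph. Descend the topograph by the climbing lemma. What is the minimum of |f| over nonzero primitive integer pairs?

descent: ρ → (-2,3,3)  [lands on river]
river: ρ → (3,3,-2)
river: ρ → (-2,5,1)
river: ρ → (1,5,-2)
closes: descent 1, river 4
min |a| on river = 1

1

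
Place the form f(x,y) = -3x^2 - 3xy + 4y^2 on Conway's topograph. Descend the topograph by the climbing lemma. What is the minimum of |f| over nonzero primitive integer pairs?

descent: ρ → (4,3,-3)  [lands on river]
river: ρ → (-3,3,4)
river: ρ → (4,5,-2)
river: ρ → (-2,7,1)
river: ρ → (1,7,-2)
river: ρ → (-2,5,4)
closes: descent 1, river 6
min |a| on river = 1

1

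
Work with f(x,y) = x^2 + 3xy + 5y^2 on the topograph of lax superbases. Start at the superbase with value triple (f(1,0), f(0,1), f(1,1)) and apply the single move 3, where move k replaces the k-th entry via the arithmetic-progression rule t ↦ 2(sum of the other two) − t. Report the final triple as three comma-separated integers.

start (1,5,9) = (f(1,0),f(0,1),f(1,1))
replace slot 3: 2·(1+5) − 9 = 3 → (1,5,3)

1,5,3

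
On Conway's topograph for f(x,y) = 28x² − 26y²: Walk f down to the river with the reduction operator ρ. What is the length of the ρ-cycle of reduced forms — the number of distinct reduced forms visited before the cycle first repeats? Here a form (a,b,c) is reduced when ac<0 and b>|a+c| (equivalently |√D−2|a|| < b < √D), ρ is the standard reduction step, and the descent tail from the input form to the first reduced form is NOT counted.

D = 2912, ⌊√D⌋ = 53
descent: ρ → (-26,52,2)  [lands on river]
river: ρ → (2,52,-26)
ρ-cycle length = 2 (tail of 1 descent step not counted)

2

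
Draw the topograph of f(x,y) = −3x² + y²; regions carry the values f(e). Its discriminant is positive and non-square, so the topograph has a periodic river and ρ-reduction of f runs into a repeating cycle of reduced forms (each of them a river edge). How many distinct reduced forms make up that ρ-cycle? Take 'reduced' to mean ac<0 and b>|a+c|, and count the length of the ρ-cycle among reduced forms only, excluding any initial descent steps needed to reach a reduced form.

D = 12, ⌊√D⌋ = 3
descent: ρ → (1,2,-2)  [lands on river]
river: ρ → (-2,2,1)
ρ-cycle length = 2 (tail of 1 descent step not counted)

2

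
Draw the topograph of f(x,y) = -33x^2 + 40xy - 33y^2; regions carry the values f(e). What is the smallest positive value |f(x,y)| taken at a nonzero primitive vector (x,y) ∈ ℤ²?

translate: b→26 (≡-40 mod 66), so (33,-40,33)→(33,26,26)
flip: (33,26,26)→(26,-26,33)
translate: b→26 (≡-26 mod 52), so (26,-26,33)→(26,26,33)
reduced (well bottom): (26,26,33) with a≤c, −a<b≤a
well minimum |f| = |-26| = 26 (negative-definite)

26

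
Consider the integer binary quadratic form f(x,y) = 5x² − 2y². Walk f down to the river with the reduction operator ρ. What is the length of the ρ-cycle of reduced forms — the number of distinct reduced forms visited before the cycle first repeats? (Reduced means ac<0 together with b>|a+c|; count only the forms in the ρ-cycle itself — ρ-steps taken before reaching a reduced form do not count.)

D = 40, ⌊√D⌋ = 6
descent: ρ → (-2,4,3)  [lands on river]
river: ρ → (3,2,-3)
river: ρ → (-3,4,2)
river: ρ → (2,4,-3)
river: ρ → (-3,2,3)
river: ρ → (3,4,-2)
ρ-cycle length = 6 (tail of 1 descent step not counted)

6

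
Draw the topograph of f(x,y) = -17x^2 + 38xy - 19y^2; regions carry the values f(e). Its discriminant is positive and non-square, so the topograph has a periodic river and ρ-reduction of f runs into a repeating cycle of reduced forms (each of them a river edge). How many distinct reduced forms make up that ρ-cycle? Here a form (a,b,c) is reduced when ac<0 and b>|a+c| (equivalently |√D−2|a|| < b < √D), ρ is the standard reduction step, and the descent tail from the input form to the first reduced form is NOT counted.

D = 152, ⌊√D⌋ = 12
descent: ρ → (-19,0,2)
descent: ρ → (2,12,-1)  [lands on river]
river: ρ → (-1,12,2)
ρ-cycle length = 2 (tail of 2 descent steps not counted)

2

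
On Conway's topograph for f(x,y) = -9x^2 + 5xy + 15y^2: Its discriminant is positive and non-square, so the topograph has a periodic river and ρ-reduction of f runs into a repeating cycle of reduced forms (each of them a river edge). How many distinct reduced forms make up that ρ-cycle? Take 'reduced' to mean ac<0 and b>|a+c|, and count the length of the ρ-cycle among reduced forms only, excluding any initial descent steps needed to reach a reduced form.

D = 565, ⌊√D⌋ = 23
descent: ρ → (15,-5,-9)
descent: ρ → (-9,23,1)  [lands on river]
river: ρ → (1,23,-9)
river: ρ → (-9,13,11)
river: ρ → (11,9,-11)
river: ρ → (-11,13,9)
river: ρ → (9,23,-1)
river: ρ → (-1,23,9)
river: ρ → (9,13,-11)
river: ρ → (-11,9,11)
river: ρ → (11,13,-9)
ρ-cycle length = 10 (tail of 2 descent steps not counted)

10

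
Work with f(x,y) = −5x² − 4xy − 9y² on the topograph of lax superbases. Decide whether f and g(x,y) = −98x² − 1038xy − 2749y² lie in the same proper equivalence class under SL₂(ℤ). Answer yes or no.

D₁ = -164, D₂ = -164
f is negative-definite; reduce −f:
−f: reduced (well bottom): (5,4,9) with a≤c, −a<b≤a
flip sign back: reduced form of f is (-5,-4,-9)
g is negative-definite; reduce −g:
−g: translate: b→58 (≡1038 mod 196), so (98,1038,2749)→(98,58,9)
−g: flip: (98,58,9)→(9,-58,98)
−g: translate: b→-4 (≡-58 mod 18), so (9,-58,98)→(9,-4,5)
−g: flip: (9,-4,5)→(5,4,9)
−g: reduced (well bottom): (5,4,9) with a≤c, −a<b≤a
flip sign back: reduced form of g is (-5,-4,-9)
reduced forms (-5, -4, -9) vs (-5, -4, -9) ⇒ equivalent

yes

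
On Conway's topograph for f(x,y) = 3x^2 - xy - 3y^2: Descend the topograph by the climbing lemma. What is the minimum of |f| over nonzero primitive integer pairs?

descent: ρ → (-3,1,3)  [lands on river]
river: ρ → (3,5,-1)
river: ρ → (-1,5,3)
river: ρ → (3,1,-3)
river: ρ → (-3,5,1)
river: ρ → (1,5,-3)
closes: descent 1, river 6
min |a| on river = 1

1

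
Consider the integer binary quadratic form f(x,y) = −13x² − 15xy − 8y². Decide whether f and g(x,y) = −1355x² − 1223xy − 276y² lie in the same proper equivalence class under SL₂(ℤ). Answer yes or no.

D₁ = -191, D₂ = -191
f is negative-definite; reduce −f:
−f: translate: b→-11 (≡15 mod 26), so (13,15,8)→(13,-11,6)
−f: flip: (13,-11,6)→(6,11,13)
−f: translate: b→-1 (≡11 mod 12), so (6,11,13)→(6,-1,8)
−f: reduced (well bottom): (6,-1,8) with a≤c, −a<b≤a
flip sign back: reduced form of f is (-6,1,-8)
g is negative-definite; reduce −g:
−g: flip: (1355,1223,276)→(276,-1223,1355)
−g: translate: b→-119 (≡-1223 mod 552), so (276,-1223,1355)→(276,-119,13)
−g: flip: (276,-119,13)→(13,119,276)
−g: translate: b→-11 (≡119 mod 26), so (13,119,276)→(13,-11,6)
−g: flip: (13,-11,6)→(6,11,13)
−g: translate: b→-1 (≡11 mod 12), so (6,11,13)→(6,-1,8)
−g: reduced (well bottom): (6,-1,8) with a≤c, −a<b≤a
flip sign back: reduced form of g is (-6,1,-8)
reduced forms (-6, 1, -8) vs (-6, 1, -8) ⇒ equivalent

yes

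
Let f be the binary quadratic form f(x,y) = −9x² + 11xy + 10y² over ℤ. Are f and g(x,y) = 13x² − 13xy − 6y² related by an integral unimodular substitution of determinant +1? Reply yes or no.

D₁ = 481, D₂ = 481
river cycle of f (length 30): (10, 9, -10), (-10, 11, 9), (9, 7, -12), (-12, 17, 4), (4, 15, -16), (-16, 17, 3), (3, 19, -10), (-10, 21, 1), (1, 21, -10), (-10, 19, 3), … (20 more)
river cycle of g (length 26): (-6, 13, 13), (13, 13, -6), (-6, 11, 15), (15, 19, -2), (-2, 21, 5), (5, 19, -6), (-6, 17, 8), (8, 15, -8), (-8, 17, 6), (6, 19, -5), … (16 more)
cycles differ ⇒ inequivalent

no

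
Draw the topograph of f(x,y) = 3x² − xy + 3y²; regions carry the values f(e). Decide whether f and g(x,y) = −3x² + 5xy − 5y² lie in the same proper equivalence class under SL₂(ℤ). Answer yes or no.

D₁ = -35, D₂ = -35
f: flip: (3,-1,3)→(3,1,3)
f: reduced (well bottom): (3,1,3) with a≤c, −a<b≤a
g is negative-definite; reduce −g:
−g: translate: b→1 (≡-5 mod 6), so (3,-5,5)→(3,1,3)
−g: reduced (well bottom): (3,1,3) with a≤c, −a<b≤a
flip sign back: reduced form of g is (-3,-1,-3)
reduced forms (3, 1, 3) vs (-3, -1, -3) ⇒ inequivalent

no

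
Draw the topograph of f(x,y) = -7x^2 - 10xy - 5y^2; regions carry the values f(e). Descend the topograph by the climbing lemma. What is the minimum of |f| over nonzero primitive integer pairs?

translate: b→-4 (≡10 mod 14), so (7,10,5)→(7,-4,2)
flip: (7,-4,2)→(2,4,7)
translate: b→0 (≡4 mod 4), so (2,4,7)→(2,0,5)
reduced (well bottom): (2,0,5) with a≤c, −a<b≤a
well minimum |f| = |-2| = 2 (negative-definite)

2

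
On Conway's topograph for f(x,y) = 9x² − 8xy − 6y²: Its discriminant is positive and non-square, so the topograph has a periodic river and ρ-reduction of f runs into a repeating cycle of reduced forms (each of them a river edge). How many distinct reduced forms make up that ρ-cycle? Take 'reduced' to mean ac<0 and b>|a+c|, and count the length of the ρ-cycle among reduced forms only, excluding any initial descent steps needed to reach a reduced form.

D = 280, ⌊√D⌋ = 16
descent: ρ → (-6,8,9)  [lands on river]
river: ρ → (9,10,-5)
river: ρ → (-5,10,9)
river: ρ → (9,8,-6)
river: ρ → (-6,16,1)
river: ρ → (1,16,-6)
ρ-cycle length = 6 (tail of 1 descent step not counted)

6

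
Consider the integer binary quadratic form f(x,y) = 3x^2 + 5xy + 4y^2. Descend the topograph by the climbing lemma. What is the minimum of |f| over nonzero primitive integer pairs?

translate: b→-1 (≡5 mod 6), so (3,5,4)→(3,-1,2)
flip: (3,-1,2)→(2,1,3)
reduced (well bottom): (2,1,3) with a≤c, −a<b≤a
well minimum = a = 2

2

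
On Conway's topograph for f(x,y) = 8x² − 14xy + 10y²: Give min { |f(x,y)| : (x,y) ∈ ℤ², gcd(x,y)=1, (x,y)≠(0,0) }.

translate: b→2 (≡-14 mod 16), so (8,-14,10)→(8,2,4)
flip: (8,2,4)→(4,-2,8)
reduced (well bottom): (4,-2,8) with a≤c, −a<b≤a
well minimum = a = 4

4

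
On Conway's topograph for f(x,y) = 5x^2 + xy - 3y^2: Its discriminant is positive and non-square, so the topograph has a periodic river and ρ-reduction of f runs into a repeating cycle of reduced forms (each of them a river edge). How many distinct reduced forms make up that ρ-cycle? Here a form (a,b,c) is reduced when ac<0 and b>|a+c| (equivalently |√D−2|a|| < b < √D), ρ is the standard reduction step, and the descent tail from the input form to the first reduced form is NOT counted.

D = 61, ⌊√D⌋ = 7
descent: ρ → (-3,5,3)  [lands on river]
river: ρ → (3,7,-1)
river: ρ → (-1,7,3)
river: ρ → (3,5,-3)
river: ρ → (-3,7,1)
river: ρ → (1,7,-3)
ρ-cycle length = 6 (tail of 1 descent step not counted)

6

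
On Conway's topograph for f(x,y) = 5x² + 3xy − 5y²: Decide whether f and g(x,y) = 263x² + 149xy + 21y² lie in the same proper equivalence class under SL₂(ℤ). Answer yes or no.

D₁ = 109, D₂ = 109
river cycle of f (length 14): (-5, 7, 3), (3, 5, -7), (-7, 9, 1), (1, 9, -7), (-7, 5, 3), (3, 7, -5), (-5, 3, 5), (5, 7, -3), (-3, 5, 7), (7, 9, -1), … (4 more)
river cycle of g (length 14): (3, 5, -7), (-7, 9, 1), (1, 9, -7), (-7, 5, 3), (3, 7, -5), (-5, 3, 5), (5, 7, -3), (-3, 5, 7), (7, 9, -1), (-1, 9, 7), … (4 more)
cycles coincide ⇒ equivalent

yes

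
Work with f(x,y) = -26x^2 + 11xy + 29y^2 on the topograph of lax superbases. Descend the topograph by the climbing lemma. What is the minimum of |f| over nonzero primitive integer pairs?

river: ρ → (29,47,-8)
river: ρ → (-8,49,23)
river: ρ → (23,43,-14)
river: ρ → (-14,41,26)
river: ρ → (26,11,-29)
river: ρ → (-29,47,8)
river: ρ → (8,49,-23)
river: ρ → (-23,43,14)
river: ρ → (14,41,-26)
river: ρ → (-26,11,29)
closes: descent 0, river 10
min |a| on river = 8

8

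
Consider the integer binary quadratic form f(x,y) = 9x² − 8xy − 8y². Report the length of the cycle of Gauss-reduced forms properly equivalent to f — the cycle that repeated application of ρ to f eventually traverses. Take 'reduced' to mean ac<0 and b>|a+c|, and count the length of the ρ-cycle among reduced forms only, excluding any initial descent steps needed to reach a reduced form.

D = 352, ⌊√D⌋ = 18
descent: ρ → (-8,8,9)  [lands on river]
river: ρ → (9,10,-7)
river: ρ → (-7,18,1)
river: ρ → (1,18,-7)
river: ρ → (-7,10,9)
river: ρ → (9,8,-8)
ρ-cycle length = 6 (tail of 1 descent step not counted)

6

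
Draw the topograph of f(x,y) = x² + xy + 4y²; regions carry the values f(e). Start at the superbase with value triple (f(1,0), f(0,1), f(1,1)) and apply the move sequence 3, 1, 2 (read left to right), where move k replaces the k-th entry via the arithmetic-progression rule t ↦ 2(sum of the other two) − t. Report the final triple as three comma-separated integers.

start (1,4,6) = (f(1,0),f(0,1),f(1,1))
replace slot 3: 2·(1+4) − 6 = 4 → (1,4,4)
replace slot 1: 2·(4+4) − 1 = 15 → (15,4,4)
replace slot 2: 2·(15+4) − 4 = 34 → (15,34,4)

15,34,4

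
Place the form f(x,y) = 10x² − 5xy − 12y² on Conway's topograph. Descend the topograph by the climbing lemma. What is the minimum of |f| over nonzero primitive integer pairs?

descent: ρ → (-12,5,10)  [lands on river]
river: ρ → (10,15,-7)
river: ρ → (-7,13,12)
river: ρ → (12,11,-8)
river: ρ → (-8,21,2)
river: ρ → (2,19,-18)
river: ρ → (-18,17,3)
river: ρ → (3,19,-12)
closes: descent 1, river 8
min |a| on river = 2

2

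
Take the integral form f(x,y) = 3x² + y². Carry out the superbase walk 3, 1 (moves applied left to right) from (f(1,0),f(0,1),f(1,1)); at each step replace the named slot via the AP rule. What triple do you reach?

start (3,1,4) = (f(1,0),f(0,1),f(1,1))
replace slot 3: 2·(3+1) − 4 = 4 → (3,1,4)
replace slot 1: 2·(1+4) − 3 = 7 → (7,1,4)

7,1,4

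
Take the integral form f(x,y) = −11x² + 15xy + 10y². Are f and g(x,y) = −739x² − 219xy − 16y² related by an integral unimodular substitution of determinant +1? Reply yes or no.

D₁ = 665, D₂ = 665
river cycle of f (length 10): (10, 25, -1), (-1, 25, 10), (10, 15, -11), (-11, 7, 14), (14, 21, -4), (-4, 19, 19), (19, 19, -4), (-4, 21, 14), (14, 7, -11), (-11, 15, 10)
river cycle of g (length 10): (10, 25, -1), (-1, 25, 10), (10, 15, -11), (-11, 7, 14), (14, 21, -4), (-4, 19, 19), (19, 19, -4), (-4, 21, 14), (14, 7, -11), (-11, 15, 10)
cycles coincide ⇒ equivalent

yes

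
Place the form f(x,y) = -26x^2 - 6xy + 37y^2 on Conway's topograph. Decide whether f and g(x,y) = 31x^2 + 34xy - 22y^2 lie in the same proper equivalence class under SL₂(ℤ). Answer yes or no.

D₁ = 3884, D₂ = 3884
river cycle of f (length 22): (-26, 46, 17), (17, 56, -11), (-11, 54, 22), (22, 34, -31), (-31, 28, 25), (25, 22, -34), (-34, 46, 13), (13, 58, -10), (-10, 62, 1), (1, 62, -10), … (12 more)
river cycle of g (length 22): (-22, 54, 11), (11, 56, -17), (-17, 46, 26), (26, 58, -5), (-5, 62, 2), (2, 62, -5), (-5, 58, 26), (26, 46, -17), (-17, 56, 11), (11, 54, -22), … (12 more)
cycles differ ⇒ inequivalent

no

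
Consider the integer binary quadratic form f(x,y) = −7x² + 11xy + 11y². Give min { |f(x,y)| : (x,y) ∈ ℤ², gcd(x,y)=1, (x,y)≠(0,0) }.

river: ρ → (11,11,-7)
river: ρ → (-7,17,5)
river: ρ → (5,13,-13)
river: ρ → (-13,13,5)
river: ρ → (5,17,-7)
river: ρ → (-7,11,11)
closes: descent 0, river 6
min |a| on river = 5

5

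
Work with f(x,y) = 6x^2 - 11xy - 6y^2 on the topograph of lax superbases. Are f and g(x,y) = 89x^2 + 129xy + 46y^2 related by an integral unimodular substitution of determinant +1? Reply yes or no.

D₁ = 265, D₂ = 265
river cycle of f (length 22): (-6, 11, 6), (6, 13, -4), (-4, 11, 9), (9, 7, -6), (-6, 5, 10), (10, 15, -1), (-1, 15, 10), (10, 5, -6), (-6, 7, 9), (9, 11, -4), … (12 more)
river cycle of g (length 22): (6, 13, -4), (-4, 11, 9), (9, 7, -6), (-6, 5, 10), (10, 15, -1), (-1, 15, 10), (10, 5, -6), (-6, 7, 9), (9, 11, -4), (-4, 13, 6), … (12 more)
cycles coincide ⇒ equivalent

yes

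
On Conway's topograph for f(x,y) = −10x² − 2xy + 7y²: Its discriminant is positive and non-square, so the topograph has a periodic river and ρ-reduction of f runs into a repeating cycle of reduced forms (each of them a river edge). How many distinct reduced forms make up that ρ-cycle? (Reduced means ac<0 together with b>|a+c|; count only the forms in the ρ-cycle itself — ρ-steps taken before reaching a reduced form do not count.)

D = 284, ⌊√D⌋ = 16
descent: ρ → (7,16,-1)  [lands on river]
river: ρ → (-1,16,7)
river: ρ → (7,12,-5)
river: ρ → (-5,8,11)
river: ρ → (11,14,-2)
river: ρ → (-2,14,11)
river: ρ → (11,8,-5)
river: ρ → (-5,12,7)
ρ-cycle length = 8 (tail of 1 descent step not counted)

8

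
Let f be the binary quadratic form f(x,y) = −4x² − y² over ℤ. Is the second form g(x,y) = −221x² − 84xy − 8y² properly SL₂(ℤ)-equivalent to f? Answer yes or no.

D₁ = -16, D₂ = -16
f is negative-definite; reduce −f:
−f: flip: (4,0,1)→(1,0,4)
−f: reduced (well bottom): (1,0,4) with a≤c, −a<b≤a
flip sign back: reduced form of f is (-1,0,-4)
g is negative-definite; reduce −g:
−g: flip: (221,84,8)→(8,-84,221)
−g: translate: b→-4 (≡-84 mod 16), so (8,-84,221)→(8,-4,1)
−g: flip: (8,-4,1)→(1,4,8)
−g: translate: b→0 (≡4 mod 2), so (1,4,8)→(1,0,4)
−g: reduced (well bottom): (1,0,4) with a≤c, −a<b≤a
flip sign back: reduced form of g is (-1,0,-4)
reduced forms (-1, 0, -4) vs (-1, 0, -4) ⇒ equivalent

yes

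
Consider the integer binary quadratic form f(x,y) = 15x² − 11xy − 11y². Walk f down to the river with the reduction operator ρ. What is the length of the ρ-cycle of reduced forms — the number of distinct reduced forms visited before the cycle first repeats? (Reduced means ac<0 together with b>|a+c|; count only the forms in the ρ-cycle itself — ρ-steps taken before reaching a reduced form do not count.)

D = 781, ⌊√D⌋ = 27
descent: ρ → (-11,11,15)  [lands on river]
river: ρ → (15,19,-7)
river: ρ → (-7,23,9)
river: ρ → (9,13,-17)
river: ρ → (-17,21,5)
river: ρ → (5,19,-21)
river: ρ → (-21,23,3)
river: ρ → (3,25,-13)
river: ρ → (-13,27,1)
river: ρ → (1,27,-13)
river: ρ → (-13,25,3)
river: ρ → (3,23,-21)
river: ρ → (-21,19,5)
river: ρ → (5,21,-17)
river: ρ → (-17,13,9)
river: ρ → (9,23,-7)
river: ρ → (-7,19,15)
river: ρ → (15,11,-11)
ρ-cycle length = 18 (tail of 1 descent step not counted)

18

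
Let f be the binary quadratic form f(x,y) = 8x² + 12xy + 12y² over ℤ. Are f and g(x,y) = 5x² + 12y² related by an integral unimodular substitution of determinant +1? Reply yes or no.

D₁ = -240, D₂ = -240
f: translate: b→-4 (≡12 mod 16), so (8,12,12)→(8,-4,8)
f: flip: (8,-4,8)→(8,4,8)
f: reduced (well bottom): (8,4,8) with a≤c, −a<b≤a
g: reduced (well bottom): (5,0,12) with a≤c, −a<b≤a
reduced forms (8, 4, 8) vs (5, 0, 12) ⇒ inequivalent

no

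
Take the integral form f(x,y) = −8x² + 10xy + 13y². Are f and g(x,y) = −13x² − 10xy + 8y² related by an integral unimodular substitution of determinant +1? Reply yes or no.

D₁ = 516, D₂ = 516
river cycle of f (length 10): (13, 16, -5), (-5, 14, 16), (16, 18, -3), (-3, 18, 16), (16, 14, -5), (-5, 16, 13), (13, 10, -8), (-8, 22, 1), (1, 22, -8), (-8, 10, 13)
river cycle of g (length 10): (8, 10, -13), (-13, 16, 5), (5, 14, -16), (-16, 18, 3), (3, 18, -16), (-16, 14, 5), (5, 16, -13), (-13, 10, 8), (8, 22, -1), (-1, 22, 8)
cycles differ ⇒ inequivalent

no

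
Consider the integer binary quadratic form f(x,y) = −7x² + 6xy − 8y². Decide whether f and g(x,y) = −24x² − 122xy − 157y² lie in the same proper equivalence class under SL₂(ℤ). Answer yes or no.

D₁ = -188, D₂ = -188
f is negative-definite; reduce −f:
−f: reduced (well bottom): (7,-6,8) with a≤c, −a<b≤a
flip sign back: reduced form of f is (-7,6,-8)
g is negative-definite; reduce −g:
−g: translate: b→-22 (≡122 mod 48), so (24,122,157)→(24,-22,7)
−g: flip: (24,-22,7)→(7,22,24)
−g: translate: b→-6 (≡22 mod 14), so (7,22,24)→(7,-6,8)
−g: reduced (well bottom): (7,-6,8) with a≤c, −a<b≤a
flip sign back: reduced form of g is (-7,6,-8)
reduced forms (-7, 6, -8) vs (-7, 6, -8) ⇒ equivalent

yes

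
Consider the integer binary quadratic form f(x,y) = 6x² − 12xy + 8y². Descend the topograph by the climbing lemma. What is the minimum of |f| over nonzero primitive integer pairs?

translate: b→0 (≡-12 mod 12), so (6,-12,8)→(6,0,2)
flip: (6,0,2)→(2,0,6)
reduced (well bottom): (2,0,6) with a≤c, −a<b≤a
well minimum = a = 2

2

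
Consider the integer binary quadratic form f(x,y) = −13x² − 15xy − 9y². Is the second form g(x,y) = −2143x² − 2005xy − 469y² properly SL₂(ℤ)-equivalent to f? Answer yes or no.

D₁ = -243, D₂ = -243
f is negative-definite; reduce −f:
−f: translate: b→-11 (≡15 mod 26), so (13,15,9)→(13,-11,7)
−f: flip: (13,-11,7)→(7,11,13)
−f: translate: b→-3 (≡11 mod 14), so (7,11,13)→(7,-3,9)
−f: reduced (well bottom): (7,-3,9) with a≤c, −a<b≤a
flip sign back: reduced form of f is (-7,3,-9)
g is negative-definite; reduce −g:
−g: flip: (2143,2005,469)→(469,-2005,2143)
−g: translate: b→-129 (≡-2005 mod 938), so (469,-2005,2143)→(469,-129,9)
−g: flip: (469,-129,9)→(9,129,469)
−g: translate: b→3 (≡129 mod 18), so (9,129,469)→(9,3,7)
−g: flip: (9,3,7)→(7,-3,9)
−g: reduced (well bottom): (7,-3,9) with a≤c, −a<b≤a
flip sign back: reduced form of g is (-7,3,-9)
reduced forms (-7, 3, -9) vs (-7, 3, -9) ⇒ equivalent

yes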